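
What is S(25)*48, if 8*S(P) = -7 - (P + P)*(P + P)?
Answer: -15042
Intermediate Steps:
S(P) = -7/8 - P²/2 (S(P) = (-7 - (P + P)*(P + P))/8 = (-7 - 2*P*2*P)/8 = (-7 - 4*P²)/8 = -7/8 - P²/2)
S(25)*48 = (-7/8 - ½*25²)*48 = (-7/8 - ½*625)*48 = (-7/8 - 625/2)*48 = -2507/8*48 = -15042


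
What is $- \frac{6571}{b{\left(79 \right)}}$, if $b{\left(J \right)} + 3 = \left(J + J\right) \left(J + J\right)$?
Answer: $- \frac{6571}{24961} \approx -0.26325$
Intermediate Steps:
$b{\left(J \right)} = -3 + 4 J^{2}$ ($b{\left(J \right)} = -3 + \left(J + J\right) \left(J + J\right) = -3 + 2 J 2 J = -3 + 4 J^{2}$)
$- \frac{6571}{b{\left(79 \right)}} = - \frac{6571}{-3 + 4 \cdot 79^{2}} = - \frac{6571}{-3 + 4 \cdot 6241} = - \frac{6571}{-3 + 24964} = - \frac{6571}{24961}$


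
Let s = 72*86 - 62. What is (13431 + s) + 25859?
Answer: 45420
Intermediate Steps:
s = 6130 (s = 6192 - 62 = 6130)
(13431 + s) + 25859 = (13431 + 6130) + 25859 = 19561 + 25859 = 45420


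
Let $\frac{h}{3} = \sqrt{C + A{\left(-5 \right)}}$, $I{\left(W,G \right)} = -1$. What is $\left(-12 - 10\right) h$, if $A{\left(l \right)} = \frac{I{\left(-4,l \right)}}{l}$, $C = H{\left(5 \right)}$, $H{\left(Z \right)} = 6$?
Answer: $- \frac{66 \sqrt{155}}{5} \approx -164.34$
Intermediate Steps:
$C = 6$
$A{\left(l \right)} = - \frac{1}{l}$
$h = \frac{3 \sqrt{155}}{5}$ ($h = 3 \sqrt{6 - \frac{1}{-5}} = 3 \sqrt{6 - - \frac{1}{5}} = 3 \sqrt{6 + \frac{1}{5}} = 3 \sqrt{\frac{31}{5}} = 3 \frac{\sqrt{155}}{5} = \frac{3 \sqrt{155}}{5} \approx 7.4699$)
$\left(-12 - 10\right) h = \left(-12 - 10\right) \frac{3 \sqrt{155}}{5} = - 22 \frac{3 \sqrt{155}}{5} = - \frac{66 \sqrt{155}}{5}$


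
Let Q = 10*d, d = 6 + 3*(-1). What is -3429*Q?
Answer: -102870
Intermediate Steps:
d = 3 (d = 6 - 3 = 3)
Q = 30 (Q = 10*3 = 30)
-3429*Q = -3429*30 = -102870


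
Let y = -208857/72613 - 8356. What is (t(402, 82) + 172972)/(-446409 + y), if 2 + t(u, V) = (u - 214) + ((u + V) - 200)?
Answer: -6297071973/16511029901 ≈ -0.38139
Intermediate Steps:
t(u, V) = -416 + V + 2*u (t(u, V) = -2 + ((u - 214) + ((u + V) - 200)) = -2 + ((-214 + u) + ((V + u) - 200)) = -2 + ((-214 + u) + (-200 + V + u)) = -2 + (-414 + V + 2*u) = -416 + V + 2*u)
y = -606963085/72613 (y = -208857*1/72613 - 8356 = -208857/72613 - 8356 = -606963085/72613 ≈ -8358.9)
(t(402, 82) + 172972)/(-446409 + y) = ((-416 + 82 + 2*402) + 172972)/(-446409 - 606963085/72613) = ((-416 + 82 + 804) + 172972)/(-33022059802/72613) = (470 + 172972)*(-72613/33022059802) = 173442*(-72613/33022059802) = -6297071973/16511029901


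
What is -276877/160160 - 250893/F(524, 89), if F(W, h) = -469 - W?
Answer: 13302694673/53012960 ≈ 250.93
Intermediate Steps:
-276877/160160 - 250893/F(524, 89) = -276877/160160 - 250893/(-469 - 1*524) = -276877*1/160160 - 250893/(-469 - 524) = -276877/160160 - 250893/(-993) = -276877/160160 - 250893*(-1/993) = -276877/160160 + 83631/331 = 13302694673/53012960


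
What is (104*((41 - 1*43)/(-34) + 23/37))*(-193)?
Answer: -8590816/629 ≈ -13658.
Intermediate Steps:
(104*((41 - 1*43)/(-34) + 23/37))*(-193) = (104*((41 - 43)*(-1/34) + 23*(1/37)))*(-193) = (104*(-2*(-1/34) + 23/37))*(-193) = (104*(1/17 + 23/37))*(-193) = (104*(428/629))*(-193) = (44512/629)*(-193) = -8590816/629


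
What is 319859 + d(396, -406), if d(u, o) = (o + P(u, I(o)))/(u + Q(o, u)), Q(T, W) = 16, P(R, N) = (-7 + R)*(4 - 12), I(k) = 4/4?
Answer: 65889195/206 ≈ 3.1985e+5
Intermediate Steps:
I(k) = 1 (I(k) = 4*(¼) = 1)
P(R, N) = 56 - 8*R (P(R, N) = (-7 + R)*(-8) = 56 - 8*R)
d(u, o) = (56 + o - 8*u)/(16 + u) (d(u, o) = (o + (56 - 8*u))/(u + 16) = (56 + o - 8*u)/(16 + u))
319859 + d(396, -406) = 319859 + (56 - 406 - 8*396)/(16 + 396) = 319859 + (56 - 406 - 3168)/412 = 319859 + (1/412)*(-3518) = 319859 - 1759/206 = 65889195/206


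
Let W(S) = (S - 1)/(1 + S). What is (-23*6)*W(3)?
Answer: -69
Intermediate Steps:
W(S) = (-1 + S)/(1 + S)
(-23*6)*W(3) = (-23*6)*((-1 + 3)/(1 + 3)) = -138*2/4 = -69*2/2 = -138*½ = -69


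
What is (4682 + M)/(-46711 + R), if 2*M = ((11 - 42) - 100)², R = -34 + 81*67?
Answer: -26525/82636 ≈ -0.32099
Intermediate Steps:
R = 5393 (R = -34 + 5427 = 5393)
M = 17161/2 (M = ((11 - 42) - 100)²/2 = (-31 - 100)²/2 = (½)*(-131)² = (½)*17161 = 17161/2 ≈ 8580.5)
(4682 + M)/(-46711 + R) = (4682 + 17161/2)/(-46711 + 5393) = (26525/2)/(-41318) = (26525/2)*(-1/41318) = -26525/82636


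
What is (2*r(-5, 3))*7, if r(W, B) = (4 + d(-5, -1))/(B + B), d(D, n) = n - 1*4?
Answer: -7/3 ≈ -2.3333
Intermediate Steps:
d(D, n) = -4 + n (d(D, n) = n - 4 = -4 + n)
r(W, B) = -1/(2*B) (r(W, B) = (4 + (-4 - 1))/(B + B) = (4 - 5)/((2*B)) = -1/(2*B))
(2*r(-5, 3))*7 = (2*(-½/3))*7 = (2*(-½*⅓))*7 = (2*(-⅙))*7 = -⅓*7 = -7/3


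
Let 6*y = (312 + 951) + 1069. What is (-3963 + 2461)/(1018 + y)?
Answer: -2253/2110 ≈ -1.0678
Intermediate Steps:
y = 1166/3 (y = ((312 + 951) + 1069)/6 = (1263 + 1069)/6 = (⅙)*2332 = 1166/3 ≈ 388.67)
(-3963 + 2461)/(1018 + y) = (-3963 + 2461)/(1018 + 1166/3) = -1502/4220/3 = -1502*3/4220 = -2253/2110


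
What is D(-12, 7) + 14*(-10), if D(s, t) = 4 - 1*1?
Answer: -137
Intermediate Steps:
D(s, t) = 3 (D(s, t) = 4 - 1 = 3)
D(-12, 7) + 14*(-10) = 3 + 14*(-10) = 3 - 140 = -137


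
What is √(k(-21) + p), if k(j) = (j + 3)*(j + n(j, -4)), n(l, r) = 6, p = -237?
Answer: √33 ≈ 5.7446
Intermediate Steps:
k(j) = (3 + j)*(6 + j) (k(j) = (j + 3)*(j + 6) = (3 + j)*(6 + j))
√(k(-21) + p) = √((18 + (-21)² + 9*(-21)) - 237) = √((18 + 441 - 189) - 237) = √(270 - 237) = √33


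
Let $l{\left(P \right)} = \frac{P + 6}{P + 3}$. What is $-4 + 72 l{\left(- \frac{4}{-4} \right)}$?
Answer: $122$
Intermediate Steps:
$l{\left(P \right)} = \frac{6 + P}{3 + P}$
$-4 + 72 l{\left(- \frac{4}{-4} \right)} = -4 + 72 \frac{6 - \frac{4}{-4}}{3 - \frac{4}{-4}} = -4 + 72 \frac{6 - -1}{3 - -1} = -4 + 72 \frac{6 + 1}{3 + 1} = -4 + 72 \cdot \frac{1}{4} \cdot 7 = -4 + 72 \cdot \frac{7}{4} = -4 + 126 = 122$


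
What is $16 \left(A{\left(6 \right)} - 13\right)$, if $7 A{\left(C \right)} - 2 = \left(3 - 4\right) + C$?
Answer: $-192$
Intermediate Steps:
$A{\left(C \right)} = \frac{1}{7} + \frac{C}{7}$ ($A{\left(C \right)} = \frac{2}{7} + \frac{\left(3 - 4\right) + C}{7} = \frac{2}{7} + \frac{-1 + C}{7} = \frac{2}{7} + \left(- \frac{1}{7} + \frac{C}{7}\right) = \frac{1}{7} + \frac{C}{7}$)
$16 \left(A{\left(6 \right)} - 13\right) = 16 \left(\left(\frac{1}{7} + \frac{1}{7} \cdot 6\right) - 13\right) = 16 \left(\left(\frac{1}{7} + \frac{6}{7}\right) - 13\right) = 16 \left(1 - 13\right) = 16 \left(-12\right) = -192$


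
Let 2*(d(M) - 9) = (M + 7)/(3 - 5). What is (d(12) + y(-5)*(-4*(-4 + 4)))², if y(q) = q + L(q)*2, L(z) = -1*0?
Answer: 289/16 ≈ 18.063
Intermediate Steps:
L(z) = 0
y(q) = q (y(q) = q + 0*2 = q + 0 = q)
d(M) = 29/4 - M/4 (d(M) = 9 + ((M + 7)/(3 - 5))/2 = 9 + ((7 + M)/(-2))/2 = 9 + ((7 + M)*(-½))/2 = 9 + (-7/2 - M/2)/2 = 9 + (-7/4 - M/4) = 29/4 - M/4)
(d(12) + y(-5)*(-4*(-4 + 4)))² = ((29/4 - ¼*12) - (-20)*(-4 + 4))² = ((29/4 - 3) - (-20)*0)² = (17/4 - 5*0)² = (17/4 + 0)² = (17/4)² = 289/16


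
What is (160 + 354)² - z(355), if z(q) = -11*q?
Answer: 268101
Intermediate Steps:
(160 + 354)² - z(355) = (160 + 354)² - (-11)*355 = 514² - 1*(-3905) = 264196 + 3905 = 268101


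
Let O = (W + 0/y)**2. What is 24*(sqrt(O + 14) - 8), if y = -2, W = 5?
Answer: -192 + 24*sqrt(39) ≈ -42.120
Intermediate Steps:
O = 25 (O = (5 + 0/(-2))**2 = (5 + 0*(-1/2))**2 = (5 + 0)**2 = 5**2 = 25)
24*(sqrt(O + 14) - 8) = 24*(sqrt(25 + 14) - 8) = 24*(sqrt(39) - 8) = 24*(-8 + sqrt(39)) = -192 + 24*sqrt(39)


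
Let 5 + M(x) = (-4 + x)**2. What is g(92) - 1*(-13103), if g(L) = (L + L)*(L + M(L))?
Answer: 1454007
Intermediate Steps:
M(x) = -5 + (-4 + x)**2
g(L) = 2*L*(-5 + L + (-4 + L)**2) (g(L) = (L + L)*(L + (-5 + (-4 + L)**2)) = (2*L)*(-5 + L + (-4 + L)**2) = 2*L*(-5 + L + (-4 + L)**2))
g(92) - 1*(-13103) = 2*92*(-5 + 92 + (-4 + 92)**2) - 1*(-13103) = 2*92*(-5 + 92 + 88**2) + 13103 = 2*92*(-5 + 92 + 7744) + 13103 = 2*92*7831 + 13103 = 1440904 + 13103 = 1454007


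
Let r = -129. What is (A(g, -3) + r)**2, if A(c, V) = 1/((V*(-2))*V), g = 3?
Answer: 5396329/324 ≈ 16655.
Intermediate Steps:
A(c, V) = -1/(2*V**2) (A(c, V) = 1/((-2*V)*V) = 1/(-2*V**2) = -1/(2*V**2))
(A(g, -3) + r)**2 = (-1/2/(-3)**2 - 129)**2 = (-1/2*1/9 - 129)**2 = (-1/18 - 129)**2 = (-2323/18)**2 = 5396329/324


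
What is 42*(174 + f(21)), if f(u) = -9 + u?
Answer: 7812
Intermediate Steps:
42*(174 + f(21)) = 42*(174 + (-9 + 21)) = 42*(174 + 12) = 42*186 = 7812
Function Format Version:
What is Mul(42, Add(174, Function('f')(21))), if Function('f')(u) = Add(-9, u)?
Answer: 7812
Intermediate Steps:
Mul(42, Add(174, Function('f')(21))) = Mul(42, Add(174, Add(-9, 21))) = Mul(42, Add(174, 12)) = Mul(42, 186) = 7812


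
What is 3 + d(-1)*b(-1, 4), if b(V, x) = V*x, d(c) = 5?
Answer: -17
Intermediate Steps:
3 + d(-1)*b(-1, 4) = 3 + 5*(-1*4) = 3 + 5*(-4) = 3 - 20 = -17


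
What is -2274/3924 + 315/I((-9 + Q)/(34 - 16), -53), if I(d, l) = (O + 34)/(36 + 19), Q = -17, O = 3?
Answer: 11316527/24198 ≈ 467.66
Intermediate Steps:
I(d, l) = 37/55 (I(d, l) = (3 + 34)/(36 + 19) = 37/55)
-2274/3924 + 315/I((-9 + Q)/(34 - 16), -53) = -2274/3924 + 315/(37/55) = -2274*1/3924 + 315*(55/37) = -379/654 + 17325/37 = 11316527/24198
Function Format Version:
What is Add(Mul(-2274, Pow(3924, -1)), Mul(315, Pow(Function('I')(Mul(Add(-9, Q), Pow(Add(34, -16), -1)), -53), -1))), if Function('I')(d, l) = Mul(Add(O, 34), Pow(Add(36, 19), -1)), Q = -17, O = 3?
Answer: Rational(11316527, 24198) ≈ 467.66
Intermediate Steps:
Function('I')(d, l) = Rational(37, 55) (Function('I')(d, l) = Mul(Add(3, 34), Pow(Add(36, 19), -1)) = Mul(37, Pow(55, -1)) = Mul(37, Rational(1, 55)) = Rational(37, 55))
Add(Mul(-2274, Pow(3924, -1)), Mul(315, Pow(Function('I')(Mul(Add(-9, Q), Pow(Add(34, -16), -1)), -53), -1))) = Add(Mul(-2274, Pow(3924, -1)), Mul(315, Pow(Rational(37, 55), -1))) = Add(Mul(-2274, Rational(1, 3924)), Mul(315, Rational(55, 37))) = Add(Rational(-379, 654), Rational(17325, 37)) = Rational(11316527, 24198)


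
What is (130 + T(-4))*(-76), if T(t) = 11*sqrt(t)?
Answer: -9880 - 1672*I ≈ -9880.0 - 1672.0*I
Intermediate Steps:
(130 + T(-4))*(-76) = (130 + 11*sqrt(-4))*(-76) = (130 + 11*(2*I))*(-76) = (130 + 22*I)*(-76) = -9880 - 1672*I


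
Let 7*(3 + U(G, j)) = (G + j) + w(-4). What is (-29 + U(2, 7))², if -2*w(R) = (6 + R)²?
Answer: 961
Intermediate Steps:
w(R) = -(6 + R)²/2
U(G, j) = -23/7 + G/7 + j/7 (U(G, j) = -3 + ((G + j) - (6 - 4)²/2)/7 = -3 + ((G + j) - ½*2²)/7 = -3 + ((G + j) - ½*4)/7 = -3 + ((G + j) - 2)/7 = -3 + (-2 + G + j)/7 = -3 + (-2/7 + G/7 + j/7) = -23/7 + G/7 + j/7)
(-29 + U(2, 7))² = (-29 + (-23/7 + (⅐)*2 + (⅐)*7))² = (-29 + (-23/7 + 2/7 + 1))² = (-29 - 2)² = (-31)² = 961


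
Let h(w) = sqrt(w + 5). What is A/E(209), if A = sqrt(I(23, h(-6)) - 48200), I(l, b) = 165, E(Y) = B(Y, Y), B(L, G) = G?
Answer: I*sqrt(48035)/209 ≈ 1.0487*I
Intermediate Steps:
h(w) = sqrt(5 + w)
E(Y) = Y
A = I*sqrt(48035) (A = sqrt(165 - 48200) = sqrt(-48035) = I*sqrt(48035) ≈ 219.17*I)
A/E(209) = (I*sqrt(48035))/209 = (I*sqrt(48035))*(1/209) = I*sqrt(48035)/209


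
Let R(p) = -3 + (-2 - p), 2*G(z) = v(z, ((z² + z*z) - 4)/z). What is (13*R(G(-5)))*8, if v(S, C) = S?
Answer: -260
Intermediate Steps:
G(z) = z/2
R(p) = -5 - p
(13*R(G(-5)))*8 = (13*(-5 - (-5)/2))*8 = (13*(-5 - 1*(-5/2)))*8 = (13*(-5 + 5/2))*8 = (13*(-5/2))*8 = -65/2*8 = -260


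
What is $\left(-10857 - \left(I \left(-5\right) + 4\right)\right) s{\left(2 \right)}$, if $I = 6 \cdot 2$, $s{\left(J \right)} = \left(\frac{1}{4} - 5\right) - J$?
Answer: $\frac{291627}{4} \approx 72907.0$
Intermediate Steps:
$s{\left(J \right)} = - \frac{19}{4} - J$ ($s{\left(J \right)} = \left(\frac{1}{4} - 5\right) - J = - \frac{19}{4} - J$)
$I = 12$
$\left(-10857 - \left(I \left(-5\right) + 4\right)\right) s{\left(2 \right)} = \left(-10857 - \left(12 \left(-5\right) + 4\right)\right) \left(- \frac{19}{4} - 2\right) = \left(-10857 - \left(-60 + 4\right)\right) \left(- \frac{19}{4} - 2\right) = \left(-10857 - -56\right) \left(- \frac{27}{4}\right) = \left(-10857 + 56\right) \left(- \frac{27}{4}\right) = \left(-10801\right) \left(- \frac{27}{4}\right) = \frac{291627}{4}$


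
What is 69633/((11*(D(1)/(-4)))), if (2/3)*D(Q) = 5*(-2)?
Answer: 92844/55 ≈ 1688.1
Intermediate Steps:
D(Q) = -15 (D(Q) = 3*(5*(-2))/2 = (3/2)*(-10) = -15)
69633/((11*(D(1)/(-4)))) = 69633/((11*(-15/(-4)))) = 69633/((11*(-15*(-¼)))) = 69633/((11*(15/4))) = 69633/(165/4) = 69633*(4/165) = 92844/55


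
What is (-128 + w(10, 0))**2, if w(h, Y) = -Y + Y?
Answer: 16384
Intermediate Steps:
w(h, Y) = 0
(-128 + w(10, 0))**2 = (-128 + 0)**2 = (-128)**2 = 16384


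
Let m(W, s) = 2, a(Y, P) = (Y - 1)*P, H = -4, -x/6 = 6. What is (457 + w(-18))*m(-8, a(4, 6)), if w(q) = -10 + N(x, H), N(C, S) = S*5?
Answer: 854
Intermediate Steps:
x = -36 (x = -6*6 = -36)
a(Y, P) = P*(-1 + Y) (a(Y, P) = (-1 + Y)*P = P*(-1 + Y))
N(C, S) = 5*S
w(q) = -30 (w(q) = -10 + 5*(-4) = -10 - 20 = -30)
(457 + w(-18))*m(-8, a(4, 6)) = (457 - 30)*2 = 427*2 = 854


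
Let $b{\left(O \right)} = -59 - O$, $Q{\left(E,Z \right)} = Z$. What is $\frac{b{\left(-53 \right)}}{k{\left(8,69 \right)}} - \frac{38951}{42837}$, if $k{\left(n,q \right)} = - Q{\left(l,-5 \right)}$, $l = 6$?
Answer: $- \frac{451777}{214185} \approx -2.1093$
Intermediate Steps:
$k{\left(n,q \right)} = 5$ ($k{\left(n,q \right)} = \left(-1\right) \left(-5\right) = 5$)
$\frac{b{\left(-53 \right)}}{k{\left(8,69 \right)}} - \frac{38951}{42837} = \frac{-59 - -53}{5} - \frac{38951}{42837} = \left(-59 + 53\right) \frac{1}{5} - \frac{38951}{42837} = \left(-6\right) \frac{1}{5} - \frac{38951}{42837} = - \frac{6}{5} - \frac{38951}{42837} = - \frac{451777}{214185}$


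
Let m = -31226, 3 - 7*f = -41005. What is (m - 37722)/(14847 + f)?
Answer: -482636/144937 ≈ -3.3300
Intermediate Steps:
f = 41008/7 (f = 3/7 - 1/7*(-41005) = 3/7 + 41005/7 = 41008/7 ≈ 5858.3)
(m - 37722)/(14847 + f) = (-31226 - 37722)/(14847 + 41008/7) = -68948/144937/7 = -68948*7/144937 = -482636/144937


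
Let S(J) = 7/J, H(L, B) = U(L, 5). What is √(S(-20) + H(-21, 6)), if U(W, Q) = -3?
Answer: I*√335/10 ≈ 1.8303*I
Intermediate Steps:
H(L, B) = -3
√(S(-20) + H(-21, 6)) = √(7/(-20) - 3) = √(7*(-1/20) - 3) = √(-7/20 - 3) = √(-67/20) = I*√335/10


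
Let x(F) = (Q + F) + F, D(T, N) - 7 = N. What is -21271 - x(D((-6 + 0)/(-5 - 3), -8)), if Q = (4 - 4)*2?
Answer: -21269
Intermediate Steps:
Q = 0 (Q = 0*2 = 0)
D(T, N) = 7 + N
x(F) = 2*F (x(F) = (0 + F) + F = F + F = 2*F)
-21271 - x(D((-6 + 0)/(-5 - 3), -8)) = -21271 - 2*(7 - 8) = -21271 - 2*(-1) = -21271 - 1*(-2) = -21271 + 2 = -21269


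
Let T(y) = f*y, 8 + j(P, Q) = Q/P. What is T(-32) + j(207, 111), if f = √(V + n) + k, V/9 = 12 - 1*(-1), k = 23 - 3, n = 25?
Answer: -44675/69 - 32*√142 ≈ -1028.8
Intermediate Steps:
k = 20
V = 117 (V = 9*(12 - 1*(-1)) = 9*(12 + 1) = 9*13 = 117)
f = 20 + √142 (f = √(117 + 25) + 20 = √142 + 20 = 20 + √142 ≈ 31.916)
j(P, Q) = -8 + Q/P
T(y) = y*(20 + √142) (T(y) = (20 + √142)*y = y*(20 + √142))
T(-32) + j(207, 111) = -32*(20 + √142) + (-8 + 111/207) = (-640 - 32*√142) + (-8 + 111*(1/207)) = (-640 - 32*√142) + (-8 + 37/69) = (-640 - 32*√142) - 515/69 = -44675/69 - 32*√142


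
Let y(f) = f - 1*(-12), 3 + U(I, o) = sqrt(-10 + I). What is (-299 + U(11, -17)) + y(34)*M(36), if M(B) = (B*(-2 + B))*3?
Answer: 168611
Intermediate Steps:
U(I, o) = -3 + sqrt(-10 + I)
M(B) = 3*B*(-2 + B)
y(f) = 12 + f (y(f) = f + 12 = 12 + f)
(-299 + U(11, -17)) + y(34)*M(36) = (-299 + (-3 + sqrt(-10 + 11))) + (12 + 34)*(3*36*(-2 + 36)) = (-299 + (-3 + sqrt(1))) + 46*(3*36*34) = (-299 + (-3 + 1)) + 46*3672 = (-299 - 2) + 168912 = -301 + 168912 = 168611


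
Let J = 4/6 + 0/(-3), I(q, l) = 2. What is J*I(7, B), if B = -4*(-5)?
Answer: 4/3 ≈ 1.3333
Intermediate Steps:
B = 20
J = 2/3 (J = 4*(1/6) + 0*(-1/3) = 2/3 + 0 = 2/3 ≈ 0.66667)
J*I(7, B) = (2/3)*2 = 4/3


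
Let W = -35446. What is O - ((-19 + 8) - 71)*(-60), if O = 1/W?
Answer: -174394321/35446 ≈ -4920.0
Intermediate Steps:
O = -1/35446 (O = 1/(-35446) = -1/35446 ≈ -2.8212e-5)
O - ((-19 + 8) - 71)*(-60) = -1/35446 - ((-19 + 8) - 71)*(-60) = -1/35446 - (-11 - 71)*(-60) = -1/35446 - (-82)*(-60) = -1/35446 - 1*4920 = -1/35446 - 4920 = -174394321/35446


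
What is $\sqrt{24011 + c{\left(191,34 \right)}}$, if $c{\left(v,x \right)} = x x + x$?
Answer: $\sqrt{25201} \approx 158.75$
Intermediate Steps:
$c{\left(v,x \right)} = x + x^{2}$ ($c{\left(v,x \right)} = x^{2} + x = x + x^{2}$)
$\sqrt{24011 + c{\left(191,34 \right)}} = \sqrt{24011 + 34 \left(1 + 34\right)} = \sqrt{24011 + 34 \cdot 35} = \sqrt{24011 + 1190} = \sqrt{25201}$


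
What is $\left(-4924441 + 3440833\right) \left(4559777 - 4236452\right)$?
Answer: $-479687556600$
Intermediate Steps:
$\left(-4924441 + 3440833\right) \left(4559777 - 4236452\right) = \left(-1483608\right) 323325 = -479687556600$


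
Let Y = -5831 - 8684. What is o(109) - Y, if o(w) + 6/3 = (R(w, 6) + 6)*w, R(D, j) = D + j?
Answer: 27702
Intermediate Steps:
Y = -14515
o(w) = -2 + w*(12 + w) (o(w) = -2 + ((w + 6) + 6)*w = -2 + ((6 + w) + 6)*w = -2 + (12 + w)*w = -2 + w*(12 + w))
o(109) - Y = (-2 + 109² + 12*109) - 1*(-14515) = (-2 + 11881 + 1308) + 14515 = 13187 + 14515 = 27702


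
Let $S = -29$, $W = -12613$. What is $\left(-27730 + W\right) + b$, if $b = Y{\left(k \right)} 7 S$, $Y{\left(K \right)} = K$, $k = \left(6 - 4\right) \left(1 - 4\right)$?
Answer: $-39125$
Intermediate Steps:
$k = -6$ ($k = 2 \left(-3\right) = -6$)
$b = 1218$ ($b = - 6 \cdot 7 \left(-29\right) = \left(-6\right) \left(-203\right) = 1218$)
$\left(-27730 + W\right) + b = \left(-27730 - 12613\right) + 1218 = -40343 + 1218 = -39125$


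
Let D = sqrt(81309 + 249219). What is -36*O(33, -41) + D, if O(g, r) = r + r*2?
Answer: 4428 + 4*sqrt(20658) ≈ 5002.9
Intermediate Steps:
O(g, r) = 3*r (O(g, r) = r + 2*r = 3*r)
D = 4*sqrt(20658) (D = sqrt(330528) = 4*sqrt(20658) ≈ 574.92)
-36*O(33, -41) + D = -108*(-41) + 4*sqrt(20658) = -36*(-123) + 4*sqrt(20658) = 4428 + 4*sqrt(20658)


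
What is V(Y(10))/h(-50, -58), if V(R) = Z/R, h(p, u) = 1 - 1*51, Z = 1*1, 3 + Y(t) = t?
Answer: -1/350 ≈ -0.0028571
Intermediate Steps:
Y(t) = -3 + t
Z = 1
h(p, u) = -50 (h(p, u) = 1 - 51 = -50)
V(R) = 1/R
V(Y(10))/h(-50, -58) = 1/((-3 + 10)*(-50)) = -1/50/7 = (⅐)*(-1/50) = -1/350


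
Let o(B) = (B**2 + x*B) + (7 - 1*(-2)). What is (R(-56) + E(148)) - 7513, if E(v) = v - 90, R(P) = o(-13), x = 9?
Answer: -7394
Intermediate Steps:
o(B) = 9 + B**2 + 9*B (o(B) = (B**2 + 9*B) + (7 - 1*(-2)) = (B**2 + 9*B) + (7 + 2) = (B**2 + 9*B) + 9 = 9 + B**2 + 9*B)
R(P) = 61 (R(P) = 9 + (-13)**2 + 9*(-13) = 9 + 169 - 117 = 61)
E(v) = -90 + v
(R(-56) + E(148)) - 7513 = (61 + (-90 + 148)) - 7513 = (61 + 58) - 7513 = 119 - 7513 = -7394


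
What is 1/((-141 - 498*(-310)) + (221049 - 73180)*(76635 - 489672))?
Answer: -1/61075213914 ≈ -1.6373e-11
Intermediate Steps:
1/((-141 - 498*(-310)) + (221049 - 73180)*(76635 - 489672)) = 1/((-141 + 154380) + 147869*(-413037)) = 1/(154239 - 61075368153) = 1/(-61075213914) = -1/61075213914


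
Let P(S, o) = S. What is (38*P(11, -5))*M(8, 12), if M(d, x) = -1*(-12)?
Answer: 5016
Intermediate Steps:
M(d, x) = 12
(38*P(11, -5))*M(8, 12) = (38*11)*12 = 418*12 = 5016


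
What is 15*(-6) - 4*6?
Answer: -114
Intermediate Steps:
15*(-6) - 4*6 = -90 - 24 = -114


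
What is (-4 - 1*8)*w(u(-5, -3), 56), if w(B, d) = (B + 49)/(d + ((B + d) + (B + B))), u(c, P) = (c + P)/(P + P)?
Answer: -151/29 ≈ -5.2069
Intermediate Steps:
u(c, P) = (P + c)/(2*P) (u(c, P) = (P + c)/((2*P)) = (P + c)*(1/(2*P)) = (P + c)/(2*P))
w(B, d) = (49 + B)/(2*d + 3*B) (w(B, d) = (49 + B)/(d + ((B + d) + 2*B)) = (49 + B)/(d + (d + 3*B)) = (49 + B)/(2*d + 3*B))
(-4 - 1*8)*w(u(-5, -3), 56) = (-4 - 1*8)*((49 + (½)*(-3 - 5)/(-3))/(2*56 + 3*((½)*(-3 - 5)/(-3)))) = (-4 - 8)*((49 + (½)*(-⅓)*(-8))/(112 + 3*((½)*(-⅓)*(-8)))) = -12*(49 + 4/3)/(112 + 3*(4/3)) = -12*151/((112 + 4)*3) = -12*151/(116*3) = -3*151/(29*3) = -12*151/348 = -151/29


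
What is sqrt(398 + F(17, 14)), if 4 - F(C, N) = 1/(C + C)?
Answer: sqrt(464678)/34 ≈ 20.049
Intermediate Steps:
F(C, N) = 4 - 1/(2*C) (F(C, N) = 4 - 1/(C + C) = 4 - 1/(2*C))
sqrt(398 + F(17, 14)) = sqrt(398 + (4 - 1/2/17)) = sqrt(398 + (4 - 1/2*1/17)) = sqrt(398 + (4 - 1/34)) = sqrt(398 + 135/34) = sqrt(13667/34) = sqrt(464678)/34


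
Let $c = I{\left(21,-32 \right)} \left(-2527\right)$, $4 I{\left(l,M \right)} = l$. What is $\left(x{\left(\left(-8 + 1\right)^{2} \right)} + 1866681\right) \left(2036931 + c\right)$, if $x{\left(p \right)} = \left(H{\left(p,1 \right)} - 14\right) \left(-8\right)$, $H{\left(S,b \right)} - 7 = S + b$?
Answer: $\frac{15107357861409}{4} \approx 3.7768 \cdot 10^{12}$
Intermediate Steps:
$I{\left(l,M \right)} = \frac{l}{4}$
$H{\left(S,b \right)} = 7 + S + b$ ($H{\left(S,b \right)} = 7 + \left(S + b\right) = 7 + S + b$)
$x{\left(p \right)} = 48 - 8 p$ ($x{\left(p \right)} = \left(\left(7 + p + 1\right) - 14\right) \left(-8\right) = \left(\left(8 + p\right) - 14\right) \left(-8\right) = \left(-6 + p\right) \left(-8\right) = 48 - 8 p$)
$c = - \frac{53067}{4}$ ($c = \frac{1}{4} \cdot 21 \left(-2527\right) = \frac{21}{4} \left(-2527\right) = - \frac{53067}{4} \approx -13267.0$)
$\left(x{\left(\left(-8 + 1\right)^{2} \right)} + 1866681\right) \left(2036931 + c\right) = \left(\left(48 - 8 \left(-8 + 1\right)^{2}\right) + 1866681\right) \left(2036931 - \frac{53067}{4}\right) = \left(\left(48 - 8 \left(-7\right)^{2}\right) + 1866681\right) \frac{8094657}{4} = \left(\left(48 - 392\right) + 1866681\right) \frac{8094657}{4} = \left(-344 + 1866681\right) \frac{8094657}{4} = 1866337 \cdot \frac{8094657}{4} = \frac{15107357861409}{4}$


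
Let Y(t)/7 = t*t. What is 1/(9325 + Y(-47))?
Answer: 1/24788 ≈ 4.0342e-5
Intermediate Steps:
Y(t) = 7*t² (Y(t) = 7*(t*t) = 7*t²)
1/(9325 + Y(-47)) = 1/(9325 + 7*(-47)²) = 1/(9325 + 7*2209) = 1/(9325 + 15463) = 1/24788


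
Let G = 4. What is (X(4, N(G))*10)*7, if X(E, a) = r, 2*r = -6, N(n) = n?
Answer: -210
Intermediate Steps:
r = -3 (r = (½)*(-6) = -3)
X(E, a) = -3
(X(4, N(G))*10)*7 = -3*10*7 = -30*7 = -210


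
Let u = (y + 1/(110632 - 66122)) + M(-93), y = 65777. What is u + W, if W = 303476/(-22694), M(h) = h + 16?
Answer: 33175357681967/505054970 ≈ 65687.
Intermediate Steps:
M(h) = 16 + h
u = 2924307001/44510 (u = (65777 + 1/(110632 - 66122)) + (16 - 93) = (65777 + 1/44510) - 77 = 2927734271/44510 - 77 = 2924307001/44510 ≈ 65700.)
W = -151738/11347 (W = 303476*(-1/22694) = -151738/11347 ≈ -13.373)
u + W = 2924307001/44510 - 151738/11347 = 33175357681967/505054970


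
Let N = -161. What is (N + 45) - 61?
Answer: -177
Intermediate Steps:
(N + 45) - 61 = (-161 + 45) - 61 = -116 - 61 = -177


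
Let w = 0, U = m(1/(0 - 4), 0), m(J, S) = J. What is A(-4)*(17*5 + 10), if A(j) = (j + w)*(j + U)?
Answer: 1615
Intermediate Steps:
U = -¼ (U = 1/(0 - 4) = 1/(-4) = -¼ ≈ -0.25000)
A(j) = j*(-¼ + j) (A(j) = (j + 0)*(j - ¼) = j*(-¼ + j))
A(-4)*(17*5 + 10) = (-4*(-¼ - 4))*(17*5 + 10) = (-4*(-17/4))*(85 + 10) = 17*95 = 1615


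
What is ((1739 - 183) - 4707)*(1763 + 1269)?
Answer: -9553832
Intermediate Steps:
((1739 - 183) - 4707)*(1763 + 1269) = (1556 - 4707)*3032 = -3151*3032 = -9553832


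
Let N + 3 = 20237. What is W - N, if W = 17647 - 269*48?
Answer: -15499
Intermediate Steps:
N = 20234 (N = -3 + 20237 = 20234)
W = 4735 (W = 17647 - 12912 = 4735)
W - N = 4735 - 1*20234 = 4735 - 20234 = -15499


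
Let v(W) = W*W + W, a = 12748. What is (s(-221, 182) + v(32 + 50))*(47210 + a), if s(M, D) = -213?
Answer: 395303094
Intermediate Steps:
v(W) = W + W**2 (v(W) = W**2 + W = W + W**2)
(s(-221, 182) + v(32 + 50))*(47210 + a) = (-213 + (32 + 50)*(1 + (32 + 50)))*(47210 + 12748) = (-213 + 82*(1 + 82))*59958 = (-213 + 82*83)*59958 = (-213 + 6806)*59958 = 6593*59958 = 395303094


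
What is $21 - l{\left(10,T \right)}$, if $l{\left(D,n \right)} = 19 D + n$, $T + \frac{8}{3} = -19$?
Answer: $- \frac{442}{3} \approx -147.33$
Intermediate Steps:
$T = - \frac{65}{3}$ ($T = - \frac{8}{3} - 19 = - \frac{65}{3} \approx -21.667$)
$l{\left(D,n \right)} = n + 19 D$
$21 - l{\left(10,T \right)} = 21 - \left(- \frac{65}{3} + 19 \cdot 10\right) = 21 - \left(- \frac{65}{3} + 190\right) = 21 - \frac{505}{3} = - \frac{442}{3}$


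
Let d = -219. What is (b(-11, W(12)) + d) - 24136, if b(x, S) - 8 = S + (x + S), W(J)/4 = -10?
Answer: -24438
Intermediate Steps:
W(J) = -40 (W(J) = 4*(-10) = -40)
b(x, S) = 8 + x + 2*S (b(x, S) = 8 + (S + (x + S)) = 8 + (S + (S + x)) = 8 + (x + 2*S) = 8 + x + 2*S)
(b(-11, W(12)) + d) - 24136 = ((8 - 11 + 2*(-40)) - 219) - 24136 = ((8 - 11 - 80) - 219) - 24136 = (-83 - 219) - 24136 = -302 - 24136 = -24438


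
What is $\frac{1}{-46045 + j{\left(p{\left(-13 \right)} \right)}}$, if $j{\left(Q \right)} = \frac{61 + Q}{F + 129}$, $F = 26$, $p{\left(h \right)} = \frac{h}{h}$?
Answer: $- \frac{5}{230223} \approx -2.1718 \cdot 10^{-5}$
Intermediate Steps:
$p{\left(h \right)} = 1$
$j{\left(Q \right)} = \frac{61}{155} + \frac{Q}{155}$ ($j{\left(Q \right)} = \frac{61 + Q}{26 + 129} = \frac{61 + Q}{155} = \left(61 + Q\right) \frac{1}{155} = \frac{61}{155} + \frac{Q}{155}$)
$\frac{1}{-46045 + j{\left(p{\left(-13 \right)} \right)}} = \frac{1}{-46045 + \left(\frac{61}{155} + \frac{1}{155} \cdot 1\right)} = \frac{1}{-46045 + \left(\frac{61}{155} + \frac{1}{155}\right)} = \frac{1}{-46045 + \frac{2}{5}} = \frac{1}{- \frac{230223}{5}} = - \frac{5}{230223}$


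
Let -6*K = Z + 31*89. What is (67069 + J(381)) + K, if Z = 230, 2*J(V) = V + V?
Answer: 401711/6 ≈ 66952.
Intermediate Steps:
J(V) = V (J(V) = (V + V)/2 = (2*V)/2 = V)
K = -2989/6 (K = -(230 + 31*89)/6 = -(230 + 2759)/6 = -⅙*2989 = -2989/6 ≈ -498.17)
(67069 + J(381)) + K = (67069 + 381) - 2989/6 = 67450 - 2989/6 = 401711/6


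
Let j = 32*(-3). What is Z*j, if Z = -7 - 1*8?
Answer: 1440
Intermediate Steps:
j = -96
Z = -15 (Z = -7 - 8 = -15)
Z*j = -15*(-96) = 1440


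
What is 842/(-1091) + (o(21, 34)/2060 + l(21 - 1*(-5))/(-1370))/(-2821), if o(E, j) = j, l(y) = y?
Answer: -335175662261/434295799210 ≈ -0.77177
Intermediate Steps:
842/(-1091) + (o(21, 34)/2060 + l(21 - 1*(-5))/(-1370))/(-2821) = 842/(-1091) + (34/2060 + (21 - 1*(-5))/(-1370))/(-2821) = 842*(-1/1091) + (34*(1/2060) + (21 + 5)*(-1/1370))*(-1/2821) = -842/1091 + (17/1030 + 26*(-1/1370))*(-1/2821) = -842/1091 + (17/1030 - 13/685)*(-1/2821) = -842/1091 - 349/141110*(-1/2821) = -842/1091 + 349/398071310 = -335175662261/434295799210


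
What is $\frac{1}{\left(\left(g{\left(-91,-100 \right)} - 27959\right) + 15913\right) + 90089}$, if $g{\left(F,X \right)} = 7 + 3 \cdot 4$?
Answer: $\frac{1}{78062} \approx 1.281 \cdot 10^{-5}$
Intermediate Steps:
$g{\left(F,X \right)} = 19$ ($g{\left(F,X \right)} = 7 + 12 = 19$)
$\frac{1}{\left(\left(g{\left(-91,-100 \right)} - 27959\right) + 15913\right) + 90089} = \frac{1}{\left(\left(19 - 27959\right) + 15913\right) + 90089} = \frac{1}{\left(-27940 + 15913\right) + 90089} = \frac{1}{-12027 + 90089} = \frac{1}{78062}$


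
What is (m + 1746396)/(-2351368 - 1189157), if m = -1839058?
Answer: 92662/3540525 ≈ 0.026172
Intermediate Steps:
(m + 1746396)/(-2351368 - 1189157) = (-1839058 + 1746396)/(-2351368 - 1189157) = -92662/(-3540525) = -92662*(-1/3540525) = 92662/3540525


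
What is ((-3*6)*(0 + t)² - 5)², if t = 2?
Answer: 5929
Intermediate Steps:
((-3*6)*(0 + t)² - 5)² = ((-3*6)*(0 + 2)² - 5)² = (-18*2² - 5)² = (-18*4 - 5)² = (-72 - 5)² = (-77)² = 5929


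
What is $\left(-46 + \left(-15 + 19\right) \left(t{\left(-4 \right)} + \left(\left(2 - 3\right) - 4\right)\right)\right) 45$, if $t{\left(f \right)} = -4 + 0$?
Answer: $-3690$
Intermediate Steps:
$t{\left(f \right)} = -4$
$\left(-46 + \left(-15 + 19\right) \left(t{\left(-4 \right)} + \left(\left(2 - 3\right) - 4\right)\right)\right) 45 = \left(-46 + \left(-15 + 19\right) \left(-4 + \left(\left(2 - 3\right) - 4\right)\right)\right) 45 = \left(-46 + 4 \left(-4 - 5\right)\right) 45 = \left(-46 + 4 \left(-9\right)\right) 45 = \left(-46 - 36\right) 45 = \left(-82\right) 45 = -3690$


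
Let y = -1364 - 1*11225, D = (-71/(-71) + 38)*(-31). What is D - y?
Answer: 11380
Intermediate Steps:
D = -1209 (D = (-71*(-1/71) + 38)*(-31) = (1 + 38)*(-31) = 39*(-31) = -1209)
y = -12589 (y = -1364 - 11225 = -12589)
D - y = -1209 - 1*(-12589) = -1209 + 12589 = 11380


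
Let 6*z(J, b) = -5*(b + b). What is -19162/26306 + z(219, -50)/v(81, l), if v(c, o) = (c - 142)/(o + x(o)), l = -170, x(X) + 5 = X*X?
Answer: -31485578191/802333 ≈ -39243.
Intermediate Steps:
x(X) = -5 + X**2 (x(X) = -5 + X*X = -5 + X**2)
v(c, o) = (-142 + c)/(-5 + o + o**2) (v(c, o) = (c - 142)/(o + (-5 + o**2)) = (-142 + c)/(-5 + o + o**2))
z(J, b) = -5*b/3 (z(J, b) = (-5*(b + b))/6 = (-10*b)/6 = -5*b/3)
-19162/26306 + z(219, -50)/v(81, l) = -19162/26306 + (-5/3*(-50))/(((-142 + 81)/(-5 - 170 + (-170)**2))) = -19162*1/26306 + 250/(3*((-61/(-5 - 170 + 28900)))) = -9581/13153 + 250/(3*((-61/28725))) = -9581/13153 + 250/(3*(((1/28725)*(-61)))) = -9581/13153 + 250/(3*(-61/28725)) = -9581/13153 + (250/3)*(-28725/61) = -9581/13153 - 2393750/61 = -31485578191/802333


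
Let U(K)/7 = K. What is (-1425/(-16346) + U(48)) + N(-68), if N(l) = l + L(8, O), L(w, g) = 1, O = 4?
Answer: 4398499/16346 ≈ 269.09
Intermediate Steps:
U(K) = 7*K
N(l) = 1 + l (N(l) = l + 1 = 1 + l)
(-1425/(-16346) + U(48)) + N(-68) = (-1425/(-16346) + 7*48) + (1 - 68) = (-1425*(-1/16346) + 336) - 67 = (1425/16346 + 336) - 67 = 5493681/16346 - 67 = 4398499/16346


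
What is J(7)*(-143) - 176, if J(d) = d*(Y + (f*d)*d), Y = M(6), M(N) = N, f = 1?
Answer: -55231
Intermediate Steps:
Y = 6
J(d) = d*(6 + d**2) (J(d) = d*(6 + (1*d)*d) = d*(6 + d*d) = d*(6 + d**2))
J(7)*(-143) - 176 = (7*(6 + 7**2))*(-143) - 176 = (7*(6 + 49))*(-143) - 176 = (7*55)*(-143) - 176 = 385*(-143) - 176 = -55055 - 176 = -55231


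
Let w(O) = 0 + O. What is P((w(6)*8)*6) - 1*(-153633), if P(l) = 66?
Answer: 153699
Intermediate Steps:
w(O) = O
P((w(6)*8)*6) - 1*(-153633) = 66 - 1*(-153633) = 66 + 153633 = 153699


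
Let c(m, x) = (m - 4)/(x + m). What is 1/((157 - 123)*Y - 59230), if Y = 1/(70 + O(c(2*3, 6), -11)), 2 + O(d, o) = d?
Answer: -409/24224866 ≈ -1.6883e-5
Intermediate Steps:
c(m, x) = (-4 + m)/(m + x)
O(d, o) = -2 + d
Y = 6/409 (Y = 1/(70 + (-2 + (-4 + 2*3)/(2*3 + 6))) = 1/(70 + (-2 + (-4 + 6)/(6 + 6))) = 1/(70 + (-2 + 2/12)) = 1/(70 + (-2 + (1/12)*2)) = 1/(70 + (-2 + 1/6)) = 1/(70 - 11/6) = 1/(409/6) = 6/409 ≈ 0.014670)
1/((157 - 123)*Y - 59230) = 1/((157 - 123)*(6/409) - 59230) = 1/(34*(6/409) - 59230) = 1/(204/409 - 59230) = 1/(-24224866/409) = -409/24224866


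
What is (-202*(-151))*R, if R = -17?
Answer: -518534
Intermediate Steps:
(-202*(-151))*R = -202*(-151)*(-17) = 30502*(-17) = -518534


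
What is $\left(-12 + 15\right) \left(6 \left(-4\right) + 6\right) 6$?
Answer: $-324$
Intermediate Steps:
$\left(-12 + 15\right) \left(6 \left(-4\right) + 6\right) 6 = 3 \left(-24 + 6\right) 6 = 3 \left(\left(-18\right) 6\right) = 3 \left(-108\right) = -324$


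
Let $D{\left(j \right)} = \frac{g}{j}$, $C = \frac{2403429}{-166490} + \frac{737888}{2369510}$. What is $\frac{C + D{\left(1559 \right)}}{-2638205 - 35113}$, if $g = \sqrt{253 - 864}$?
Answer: $\frac{557209807667}{105462320220362820} - \frac{i \sqrt{611}}{4167702762} \approx 5.2835 \cdot 10^{-6} - 5.9309 \cdot 10^{-9} i$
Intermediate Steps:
$C = - \frac{557209807667}{39449971990}$ ($C = 2403429 \left(- \frac{1}{166490}\right) + 737888 \cdot \frac{1}{2369510} = - \frac{2403429}{166490} + \frac{368944}{1184755} = - \frac{557209807667}{39449971990} \approx -14.124$)
$g = i \sqrt{611}$ ($g = \sqrt{-611} = i \sqrt{611} \approx 24.718 i$)
$D{\left(j \right)} = \frac{i \sqrt{611}}{j}$
$\frac{C + D{\left(1559 \right)}}{-2638205 - 35113} = \frac{- \frac{557209807667}{39449971990} + \frac{i \sqrt{611}}{1559}}{-2638205 - 35113} = \frac{- \frac{557209807667}{39449971990} + i \sqrt{611} \cdot \frac{1}{1559}}{-2673318} = \left(- \frac{557209807667}{39449971990} + \frac{i \sqrt{611}}{1559}\right) \left(- \frac{1}{2673318}\right) = \frac{557209807667}{105462320220362820} - \frac{i \sqrt{611}}{4167702762}$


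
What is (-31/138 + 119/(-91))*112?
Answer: -153944/897 ≈ -171.62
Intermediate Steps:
(-31/138 + 119/(-91))*112 = (-31*1/138 + 119*(-1/91))*112 = (-31/138 - 17/13)*112 = -2749/1794*112 = -153944/897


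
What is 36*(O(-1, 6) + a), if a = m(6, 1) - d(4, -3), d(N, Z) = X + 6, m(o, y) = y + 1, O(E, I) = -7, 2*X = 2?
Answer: -432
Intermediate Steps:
X = 1 (X = (½)*2 = 1)
m(o, y) = 1 + y
d(N, Z) = 7 (d(N, Z) = 1 + 6 = 7)
a = -5 (a = (1 + 1) - 1*7 = 2 - 7 = -5)
36*(O(-1, 6) + a) = 36*(-7 - 5) = 36*(-12) = -432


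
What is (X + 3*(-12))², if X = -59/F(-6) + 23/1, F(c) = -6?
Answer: 361/36 ≈ 10.028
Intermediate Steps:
X = 197/6 (X = -59/(-6) + 23/1 = -59*(-⅙) + 23*1 = 59/6 + 23 = 197/6 ≈ 32.833)
(X + 3*(-12))² = (197/6 + 3*(-12))² = (197/6 - 36)² = (-19/6)² = 361/36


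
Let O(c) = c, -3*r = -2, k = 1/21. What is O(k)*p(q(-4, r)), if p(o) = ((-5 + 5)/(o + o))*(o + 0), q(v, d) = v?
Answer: 0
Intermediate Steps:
k = 1/21 ≈ 0.047619
r = ⅔ (r = -⅓*(-2) = ⅔ ≈ 0.66667)
p(o) = 0 (p(o) = (0/((2*o)))*o = (0*(1/(2*o)))*o = 0*o = 0)
O(k)*p(q(-4, r)) = (1/21)*0 = 0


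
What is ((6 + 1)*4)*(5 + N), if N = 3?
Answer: 224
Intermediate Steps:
((6 + 1)*4)*(5 + N) = ((6 + 1)*4)*(5 + 3) = (7*4)*8 = 28*8 = 224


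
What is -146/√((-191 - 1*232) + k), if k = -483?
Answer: 73*I*√906/453 ≈ 4.8505*I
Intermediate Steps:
-146/√((-191 - 1*232) + k) = -146/√((-191 - 1*232) - 483) = -146/√((-191 - 232) - 483) = -146/√(-423 - 483) = -146*(-I*√906/906) = -(-73)*I*√906/453 = 73*I*√906/453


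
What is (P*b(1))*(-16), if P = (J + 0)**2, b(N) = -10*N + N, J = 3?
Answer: 1296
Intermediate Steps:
b(N) = -9*N
P = 9 (P = (3 + 0)**2 = 3**2 = 9)
(P*b(1))*(-16) = (9*(-9*1))*(-16) = (9*(-9))*(-16) = -81*(-16) = 1296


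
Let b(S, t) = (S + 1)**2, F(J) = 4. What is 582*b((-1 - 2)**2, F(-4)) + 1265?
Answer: 59465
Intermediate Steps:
b(S, t) = (1 + S)**2
582*b((-1 - 2)**2, F(-4)) + 1265 = 582*(1 + (-1 - 2)**2)**2 + 1265 = 582*(1 + (-3)**2)**2 + 1265 = 582*(1 + 9)**2 + 1265 = 582*10**2 + 1265 = 582*100 + 1265 = 58200 + 1265 = 59465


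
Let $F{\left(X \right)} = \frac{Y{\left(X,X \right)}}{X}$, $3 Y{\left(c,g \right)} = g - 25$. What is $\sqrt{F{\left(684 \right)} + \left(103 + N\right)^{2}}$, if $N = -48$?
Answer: $\frac{\sqrt{353853663}}{342} \approx 55.003$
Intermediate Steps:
$Y{\left(c,g \right)} = - \frac{25}{3} + \frac{g}{3}$ ($Y{\left(c,g \right)} = \frac{g - 25}{3} = \frac{-25 + g}{3} = - \frac{25}{3} + \frac{g}{3}$)
$F{\left(X \right)} = \frac{- \frac{25}{3} + \frac{X}{3}}{X}$
$\sqrt{F{\left(684 \right)} + \left(103 + N\right)^{2}} = \sqrt{\frac{-25 + 684}{3 \cdot 684} + \left(103 - 48\right)^{2}} = \sqrt{\frac{1}{3} \cdot \frac{1}{684} \cdot 659 + 55^{2}} = \sqrt{\frac{659}{2052} + 3025} = \sqrt{\frac{6207959}{2052}} = \frac{\sqrt{353853663}}{342}$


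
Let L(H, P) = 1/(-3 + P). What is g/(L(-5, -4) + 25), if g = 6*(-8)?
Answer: -56/29 ≈ -1.9310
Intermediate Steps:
g = -48
g/(L(-5, -4) + 25) = -48/(1/(-3 - 4) + 25) = -48/(1/(-7) + 25) = -48/(-⅐ + 25) = -48/(174/7) = (7/174)*(-48) = -56/29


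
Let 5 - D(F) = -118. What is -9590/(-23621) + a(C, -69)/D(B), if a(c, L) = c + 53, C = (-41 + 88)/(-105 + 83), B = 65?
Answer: 17460813/21306142 ≈ 0.81952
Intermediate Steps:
D(F) = 123 (D(F) = 5 - 1*(-118) = 5 + 118 = 123)
C = -47/22 (C = 47/(-22) = 47*(-1/22) = -47/22 ≈ -2.1364)
a(c, L) = 53 + c
-9590/(-23621) + a(C, -69)/D(B) = -9590/(-23621) + (53 - 47/22)/123 = -9590*(-1/23621) + (1119/22)*(1/123) = 9590/23621 + 373/902 = 17460813/21306142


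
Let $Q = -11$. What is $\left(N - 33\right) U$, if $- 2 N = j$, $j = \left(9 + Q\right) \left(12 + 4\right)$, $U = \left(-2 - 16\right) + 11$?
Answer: $119$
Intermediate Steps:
$U = -7$ ($U = -18 + 11 = -7$)
$j = -32$ ($j = \left(9 - 11\right) \left(12 + 4\right) = \left(-2\right) 16 = -32$)
$N = 16$ ($N = \left(- \frac{1}{2}\right) \left(-32\right) = 16$)
$\left(N - 33\right) U = \left(16 - 33\right) \left(-7\right) = \left(-17\right) \left(-7\right) = 119$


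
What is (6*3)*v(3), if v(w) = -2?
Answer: -36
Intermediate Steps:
(6*3)*v(3) = (6*3)*(-2) = 18*(-2) = -36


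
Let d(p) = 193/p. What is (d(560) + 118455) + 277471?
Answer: 221718753/560 ≈ 3.9593e+5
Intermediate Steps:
(d(560) + 118455) + 277471 = (193/560 + 118455) + 277471 = 66334993/560 + 277471 = 221718753/560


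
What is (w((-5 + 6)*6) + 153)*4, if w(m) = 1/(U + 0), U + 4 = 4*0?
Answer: 611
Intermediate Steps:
U = -4 (U = -4 + 4*0 = -4 + 0 = -4)
w(m) = -1/4 (w(m) = 1/(-4 + 0) = 1/(-4) = -1/4)
(w((-5 + 6)*6) + 153)*4 = (-1/4 + 153)*4 = (611/4)*4 = 611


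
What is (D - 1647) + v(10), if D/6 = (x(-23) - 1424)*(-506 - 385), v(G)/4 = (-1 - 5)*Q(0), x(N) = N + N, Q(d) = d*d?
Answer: 7856973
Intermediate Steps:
Q(d) = d²
x(N) = 2*N
v(G) = 0 (v(G) = 4*((-1 - 5)*0²) = 4*(-6*0) = 4*0 = 0)
D = 7858620 (D = 6*((2*(-23) - 1424)*(-506 - 385)) = 6*((-46 - 1424)*(-891)) = 6*(-1470*(-891)) = 6*1309770 = 7858620)
(D - 1647) + v(10) = (7858620 - 1647) + 0 = 7856973 + 0 = 7856973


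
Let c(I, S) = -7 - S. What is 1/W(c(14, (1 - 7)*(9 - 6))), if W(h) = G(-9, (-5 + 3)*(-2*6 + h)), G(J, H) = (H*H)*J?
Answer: -1/36 ≈ -0.027778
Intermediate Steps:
G(J, H) = J*H² (G(J, H) = H²*J = J*H²)
W(h) = -9*(24 - 2*h)² (W(h) = -9*(-5 + 3)²*(-2*6 + h)² = -9*4*(-12 + h)² = -9*(24 - 2*h)²)
1/W(c(14, (1 - 7)*(9 - 6))) = 1/(-36*(-12 + (-7 - (1 - 7)*(9 - 6)))²) = 1/(-36*(-12 + (-7 - (-6)*3))²) = 1/(-36*(-12 + (-7 - 1*(-18)))²) = 1/(-36*(-12 + (-7 + 18))²) = 1/(-36*(-12 + 11)²) = 1/(-36*(-1)²) = 1/(-36*1) = 1/(-36) = -1/36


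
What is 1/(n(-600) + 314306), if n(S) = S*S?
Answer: 1/674306 ≈ 1.4830e-6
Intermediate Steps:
n(S) = S²
1/(n(-600) + 314306) = 1/((-600)² + 314306) = 1/(360000 + 314306) = 1/674306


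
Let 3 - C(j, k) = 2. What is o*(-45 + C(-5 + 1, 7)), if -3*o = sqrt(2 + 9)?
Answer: 44*sqrt(11)/3 ≈ 48.644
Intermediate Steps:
C(j, k) = 1 (C(j, k) = 3 - 1*2 = 3 - 2 = 1)
o = -sqrt(11)/3 (o = -sqrt(2 + 9)/3 = -sqrt(11)/3 ≈ -1.1055)
o*(-45 + C(-5 + 1, 7)) = (-sqrt(11)/3)*(-45 + 1) = -sqrt(11)/3*(-44) = 44*sqrt(11)/3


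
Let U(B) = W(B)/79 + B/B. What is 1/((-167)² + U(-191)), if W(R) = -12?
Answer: 79/2203298 ≈ 3.5855e-5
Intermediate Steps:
U(B) = 67/79 (U(B) = -12/79 + B/B = -12*1/79 + 1 = -12/79 + 1 = 67/79)
1/((-167)² + U(-191)) = 1/((-167)² + 67/79) = 1/(27889 + 67/79) = 1/(2203298/79) = 79/2203298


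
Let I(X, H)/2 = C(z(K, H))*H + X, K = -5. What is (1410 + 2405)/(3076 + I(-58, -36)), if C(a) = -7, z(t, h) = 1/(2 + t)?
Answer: 3815/3464 ≈ 1.1013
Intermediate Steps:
I(X, H) = -14*H + 2*X (I(X, H) = 2*(-7*H + X) = 2*(X - 7*H) = -14*H + 2*X)
(1410 + 2405)/(3076 + I(-58, -36)) = (1410 + 2405)/(3076 + (-14*(-36) + 2*(-58))) = 3815/(3076 + (504 - 116)) = 3815/(3076 + 388) = 3815/3464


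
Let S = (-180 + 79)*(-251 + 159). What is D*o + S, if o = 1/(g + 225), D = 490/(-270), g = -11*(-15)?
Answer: 97844711/10530 ≈ 9292.0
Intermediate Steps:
g = 165
D = -49/27 (D = 490*(-1/270) = -49/27 ≈ -1.8148)
S = 9292 (S = -101*(-92) = 9292)
o = 1/390 (o = 1/(165 + 225) = 1/390 ≈ 0.0025641)
D*o + S = -49/27*1/390 + 9292 = -49/10530 + 9292 = 97844711/10530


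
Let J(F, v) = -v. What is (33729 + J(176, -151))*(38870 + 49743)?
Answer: 3002208440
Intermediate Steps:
(33729 + J(176, -151))*(38870 + 49743) = (33729 - 1*(-151))*(38870 + 49743) = (33729 + 151)*88613 = 33880*88613 = 3002208440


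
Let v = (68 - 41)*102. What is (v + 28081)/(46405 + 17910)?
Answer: 6167/12863 ≈ 0.47944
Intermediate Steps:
v = 2754 (v = 27*102 = 2754)
(v + 28081)/(46405 + 17910) = (2754 + 28081)/(46405 + 17910) = 30835/64315 = 30835*(1/64315) = 6167/12863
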